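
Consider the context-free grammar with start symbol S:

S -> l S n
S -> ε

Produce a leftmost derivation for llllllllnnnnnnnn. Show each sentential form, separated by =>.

S => lSn => llSnn => lllSnnn => llllSnnnn => lllllSnnnnn => llllllSnnnnnn => lllllllSnnnnnnn => llllllllSnnnnnnnn => llllllllnnnnnnnn

S => lSn   [S -> l S n]
lSn => llSnn   [S -> l S n]
llSnn => lllSnnn   [S -> l S n]
lllSnnn => llllSnnnn   [S -> l S n]
llllSnnnn => lllllSnnnnn   [S -> l S n]
lllllSnnnnn => llllllSnnnnnn   [S -> l S n]
llllllSnnnnnn => lllllllSnnnnnnn   [S -> l S n]
lllllllSnnnnnnn => llllllllSnnnnnnnn   [S -> l S n]
llllllllSnnnnnnnn => llllllllnnnnnnnn   [S -> ε]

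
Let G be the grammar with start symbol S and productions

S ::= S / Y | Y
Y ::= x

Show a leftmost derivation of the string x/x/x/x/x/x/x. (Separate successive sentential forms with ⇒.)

S ⇒ S/Y ⇒ S/Y/Y ⇒ S/Y/Y/Y ⇒ S/Y/Y/Y/Y ⇒ S/Y/Y/Y/Y/Y ⇒ S/Y/Y/Y/Y/Y/Y ⇒ Y/Y/Y/Y/Y/Y/Y ⇒ x/Y/Y/Y/Y/Y/Y ⇒ x/x/Y/Y/Y/Y/Y ⇒ x/x/x/Y/Y/Y/Y ⇒ x/x/x/x/Y/Y/Y ⇒ x/x/x/x/x/Y/Y ⇒ x/x/x/x/x/x/Y ⇒ x/x/x/x/x/x/x

S ⇒ S/Y   [S ::= S / Y]
S/Y ⇒ S/Y/Y   [S ::= S / Y]
S/Y/Y ⇒ S/Y/Y/Y   [S ::= S / Y]
S/Y/Y/Y ⇒ S/Y/Y/Y/Y   [S ::= S / Y]
S/Y/Y/Y/Y ⇒ S/Y/Y/Y/Y/Y   [S ::= S / Y]
S/Y/Y/Y/Y/Y ⇒ S/Y/Y/Y/Y/Y/Y   [S ::= S / Y]
S/Y/Y/Y/Y/Y/Y ⇒ Y/Y/Y/Y/Y/Y/Y   [S ::= Y]
Y/Y/Y/Y/Y/Y/Y ⇒ x/Y/Y/Y/Y/Y/Y   [Y ::= x]
x/Y/Y/Y/Y/Y/Y ⇒ x/x/Y/Y/Y/Y/Y   [Y ::= x]
x/x/Y/Y/Y/Y/Y ⇒ x/x/x/Y/Y/Y/Y   [Y ::= x]
x/x/x/Y/Y/Y/Y ⇒ x/x/x/x/Y/Y/Y   [Y ::= x]
x/x/x/x/Y/Y/Y ⇒ x/x/x/x/x/Y/Y   [Y ::= x]
x/x/x/x/x/Y/Y ⇒ x/x/x/x/x/x/Y   [Y ::= x]
x/x/x/x/x/x/Y ⇒ x/x/x/x/x/x/x   [Y ::= x]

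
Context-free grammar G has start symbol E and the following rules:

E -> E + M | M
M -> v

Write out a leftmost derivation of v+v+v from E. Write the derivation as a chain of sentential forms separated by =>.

E=>E+M=>E+M+M=>M+M+M=>v+M+M=>v+v+M=>v+v+v

E => E+M   [E -> E + M]
E+M => E+M+M   [E -> E + M]
E+M+M => M+M+M   [E -> M]
M+M+M => v+M+M   [M -> v]
v+M+M => v+v+M   [M -> v]
v+v+M => v+v+v   [M -> v]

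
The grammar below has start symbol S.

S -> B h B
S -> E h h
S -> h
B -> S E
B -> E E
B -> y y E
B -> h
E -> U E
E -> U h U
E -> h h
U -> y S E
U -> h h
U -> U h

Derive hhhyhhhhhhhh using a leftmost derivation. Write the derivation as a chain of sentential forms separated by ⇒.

S ⇒ Ehh ⇒ UhUhh ⇒ hhhUhh ⇒ hhhUhhh ⇒ hhhySEhhh ⇒ hhhyBhBEhhh ⇒ hhhyhhBEhhh ⇒ hhhyhhhEhhh ⇒ hhhyhhhhhhhh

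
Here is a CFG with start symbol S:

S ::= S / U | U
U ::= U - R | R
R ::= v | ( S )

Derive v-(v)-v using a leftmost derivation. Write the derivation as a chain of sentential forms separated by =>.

S => U   [S ::= U]
U => U-R   [U ::= U - R]
U-R => U-R-R   [U ::= U - R]
U-R-R => R-R-R   [U ::= R]
R-R-R => v-R-R   [R ::= v]
v-R-R => v-(S)-R   [R ::= ( S )]
v-(S)-R => v-(U)-R   [S ::= U]
v-(U)-R => v-(R)-R   [U ::= R]
v-(R)-R => v-(v)-R   [R ::= v]
v-(v)-R => v-(v)-v   [R ::= v]

S => U => U-R => U-R-R => R-R-R => v-R-R => v-(S)-R => v-(U)-R => v-(R)-R => v-(v)-R => v-(v)-v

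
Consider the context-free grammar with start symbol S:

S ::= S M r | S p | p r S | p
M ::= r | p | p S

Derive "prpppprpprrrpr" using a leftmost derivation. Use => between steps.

S => SMr   [S ::= S M r]
SMr => prSMr   [S ::= p r S]
prSMr => prSMrMr   [S ::= S M r]
prSMrMr => prSMrMrMr   [S ::= S M r]
prSMrMrMr => prSpMrMrMr   [S ::= S p]
prSpMrMrMr => prppMrMrMr   [S ::= p]
prppMrMrMr => prpppSrMrMr   [M ::= p S]
prpppSrMrMr => prpppSprMrMr   [S ::= S p]
prpppSprMrMr => prpppprSprMrMr   [S ::= p r S]
prpppprSprMrMr => prpppprpprMrMr   [S ::= p]
prpppprpprMrMr => prpppprpprrrMr   [M ::= r]
prpppprpprrrMr => prpppprpprrrpr   [M ::= p]

S => SMr => prSMr => prSMrMr => prSMrMrMr => prSpMrMrMr => prppMrMrMr => prpppSrMrMr => prpppSprMrMr => prpppprSprMrMr => prpppprpprMrMr => prpppprpprrrMr => prpppprpprrrpr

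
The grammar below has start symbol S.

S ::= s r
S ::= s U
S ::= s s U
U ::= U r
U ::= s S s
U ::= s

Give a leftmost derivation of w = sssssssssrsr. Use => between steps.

S => ssU   [S ::= s s U]
ssU => ssUr   [U ::= U r]
ssUr => sssSsr   [U ::= s S s]
sssSsr => ssssUsr   [S ::= s U]
ssssUsr => ssssUrsr   [U ::= U r]
ssssUrsr => sssssSsrsr   [U ::= s S s]
sssssSsrsr => sssssssUsrsr   [S ::= s s U]
sssssssUsrsr => sssssssssrsr   [U ::= s]

S => ssU => ssUr => sssSsr => ssssUsr => ssssUrsr => sssssSsrsr => sssssssUsrsr => sssssssssrsr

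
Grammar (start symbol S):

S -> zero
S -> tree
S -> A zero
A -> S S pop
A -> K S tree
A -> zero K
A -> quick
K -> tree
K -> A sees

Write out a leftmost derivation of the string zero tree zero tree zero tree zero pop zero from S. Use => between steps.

S => A zero => S S pop zero => zero S pop zero => zero A zero pop zero => zero K S tree zero pop zero => zero tree S tree zero pop zero => zero tree A zero tree zero pop zero => zero tree zero K zero tree zero pop zero => zero tree zero tree zero tree zero pop zero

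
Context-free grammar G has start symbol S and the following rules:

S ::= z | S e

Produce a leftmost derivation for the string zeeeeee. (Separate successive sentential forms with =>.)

S => Se   [S ::= S e]
Se => See   [S ::= S e]
See => Seee   [S ::= S e]
Seee => Seeee   [S ::= S e]
Seeee => Seeeee   [S ::= S e]
Seeeee => Seeeeee   [S ::= S e]
Seeeeee => zeeeeee   [S ::= z]

S => Se => See => Seee => Seeee => Seeeee => Seeeeee => zeeeeee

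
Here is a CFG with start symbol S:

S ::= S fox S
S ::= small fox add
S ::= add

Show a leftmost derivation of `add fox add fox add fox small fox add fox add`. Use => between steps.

S => S fox S   [S ::= S fox S]
S fox S => S fox S fox S   [S ::= S fox S]
S fox S fox S => S fox S fox S fox S   [S ::= S fox S]
S fox S fox S fox S => S fox S fox S fox S fox S   [S ::= S fox S]
S fox S fox S fox S fox S => add fox S fox S fox S fox S   [S ::= add]
add fox S fox S fox S fox S => add fox add fox S fox S fox S   [S ::= add]
add fox add fox S fox S fox S => add fox add fox add fox S fox S   [S ::= add]
add fox add fox add fox S fox S => add fox add fox add fox small fox add fox S   [S ::= small fox add]
add fox add fox add fox small fox add fox S => add fox add fox add fox small fox add fox add   [S ::= add]

S => S fox S => S fox S fox S => S fox S fox S fox S => S fox S fox S fox S fox S => add fox S fox S fox S fox S => add fox add fox S fox S fox S => add fox add fox add fox S fox S => add fox add fox add fox small fox add fox S => add fox add fox add fox small fox add fox add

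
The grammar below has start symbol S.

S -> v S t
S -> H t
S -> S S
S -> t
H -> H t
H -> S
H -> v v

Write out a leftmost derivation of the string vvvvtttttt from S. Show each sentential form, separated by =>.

S => Ht => St => vStt => vHttt => vHtttt => vStttt => vvSttttt => vvHtttttt => vvvvtttttt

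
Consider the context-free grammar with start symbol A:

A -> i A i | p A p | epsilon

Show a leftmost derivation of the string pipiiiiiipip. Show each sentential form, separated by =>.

A => pAp => piAip => pipApip => pipiAipip => pipiiAiipip => pipiiiAiiipip => pipiiiiiipip

A => pAp   [A -> p A p]
pAp => piAip   [A -> i A i]
piAip => pipApip   [A -> p A p]
pipApip => pipiAipip   [A -> i A i]
pipiAipip => pipiiAiipip   [A -> i A i]
pipiiAiipip => pipiiiAiiipip   [A -> i A i]
pipiiiAiiipip => pipiiiiiipip   [A -> epsilon]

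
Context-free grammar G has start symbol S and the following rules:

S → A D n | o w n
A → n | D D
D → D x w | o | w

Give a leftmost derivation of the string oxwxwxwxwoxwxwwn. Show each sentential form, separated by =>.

S=>ADn=>DDDn=>DxwDDn=>DxwxwDDn=>DxwxwxwDDn=>DxwxwxwxwDDn=>oxwxwxwxwDDn=>oxwxwxwxwDxwDn=>oxwxwxwxwDxwxwDn=>oxwxwxwxwoxwxwDn=>oxwxwxwxwoxwxwwn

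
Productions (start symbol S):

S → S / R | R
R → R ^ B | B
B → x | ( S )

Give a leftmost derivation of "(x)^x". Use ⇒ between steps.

S ⇒ R ⇒ R^B ⇒ B^B ⇒ (S)^B ⇒ (R)^B ⇒ (B)^B ⇒ (x)^B ⇒ (x)^x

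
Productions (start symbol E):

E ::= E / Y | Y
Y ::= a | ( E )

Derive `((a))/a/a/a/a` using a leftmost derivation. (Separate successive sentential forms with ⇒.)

E ⇒ E/Y ⇒ E/Y/Y ⇒ E/Y/Y/Y ⇒ E/Y/Y/Y/Y ⇒ Y/Y/Y/Y/Y ⇒ (E)/Y/Y/Y/Y ⇒ (Y)/Y/Y/Y/Y ⇒ ((E))/Y/Y/Y/Y ⇒ ((Y))/Y/Y/Y/Y ⇒ ((a))/Y/Y/Y/Y ⇒ ((a))/a/Y/Y/Y ⇒ ((a))/a/a/Y/Y ⇒ ((a))/a/a/a/Y ⇒ ((a))/a/a/a/a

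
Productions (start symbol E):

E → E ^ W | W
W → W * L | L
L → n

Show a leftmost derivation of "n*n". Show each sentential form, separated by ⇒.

E ⇒ W   [E → W]
W ⇒ W*L   [W → W * L]
W*L ⇒ L*L   [W → L]
L*L ⇒ n*L   [L → n]
n*L ⇒ n*n   [L → n]

E ⇒ W ⇒ W*L ⇒ L*L ⇒ n*L ⇒ n*n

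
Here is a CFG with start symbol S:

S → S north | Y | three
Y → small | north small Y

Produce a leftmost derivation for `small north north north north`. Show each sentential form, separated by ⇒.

S ⇒ S north   [S → S north]
S north ⇒ S north north   [S → S north]
S north north ⇒ S north north north   [S → S north]
S north north north ⇒ S north north north north   [S → S north]
S north north north north ⇒ Y north north north north   [S → Y]
Y north north north north ⇒ small north north north north   [Y → small]

S ⇒ S north ⇒ S north north ⇒ S north north north ⇒ S north north north north ⇒ Y north north north north ⇒ small north north north north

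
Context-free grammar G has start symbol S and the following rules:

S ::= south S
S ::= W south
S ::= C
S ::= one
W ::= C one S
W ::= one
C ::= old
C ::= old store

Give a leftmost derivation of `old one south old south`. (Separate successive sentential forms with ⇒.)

S ⇒ W south ⇒ C one S south ⇒ old one S south ⇒ old one south S south ⇒ old one south C south ⇒ old one south old south

S ⇒ W south   [S ::= W south]
W south ⇒ C one S south   [W ::= C one S]
C one S south ⇒ old one S south   [C ::= old]
old one S south ⇒ old one south S south   [S ::= south S]
old one south S south ⇒ old one south C south   [S ::= C]
old one south C south ⇒ old one south old south   [C ::= old]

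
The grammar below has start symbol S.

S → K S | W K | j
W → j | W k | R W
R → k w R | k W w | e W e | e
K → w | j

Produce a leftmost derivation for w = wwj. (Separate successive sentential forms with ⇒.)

S ⇒ KS ⇒ wS ⇒ wKS ⇒ wwS ⇒ wwj

S ⇒ KS   [S → K S]
KS ⇒ wS   [K → w]
wS ⇒ wKS   [S → K S]
wKS ⇒ wwS   [K → w]
wwS ⇒ wwj   [S → j]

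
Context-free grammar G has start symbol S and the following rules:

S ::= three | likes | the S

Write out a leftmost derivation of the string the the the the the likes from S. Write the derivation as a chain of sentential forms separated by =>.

S => the S => the the S => the the the S => the the the the S => the the the the the S => the the the the the likes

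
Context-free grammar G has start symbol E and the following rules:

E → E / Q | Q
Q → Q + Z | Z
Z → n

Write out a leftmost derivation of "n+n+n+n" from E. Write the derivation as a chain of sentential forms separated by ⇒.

E ⇒ Q ⇒ Q+Z ⇒ Q+Z+Z ⇒ Q+Z+Z+Z ⇒ Z+Z+Z+Z ⇒ n+Z+Z+Z ⇒ n+n+Z+Z ⇒ n+n+n+Z ⇒ n+n+n+n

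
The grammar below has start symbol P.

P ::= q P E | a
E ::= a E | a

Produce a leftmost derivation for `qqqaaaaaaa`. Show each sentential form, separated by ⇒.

P ⇒ qPE ⇒ qqPEE ⇒ qqqPEEE ⇒ qqqaEEE ⇒ qqqaaEEE ⇒ qqqaaaEE ⇒ qqqaaaaEE ⇒ qqqaaaaaE ⇒ qqqaaaaaaE ⇒ qqqaaaaaaa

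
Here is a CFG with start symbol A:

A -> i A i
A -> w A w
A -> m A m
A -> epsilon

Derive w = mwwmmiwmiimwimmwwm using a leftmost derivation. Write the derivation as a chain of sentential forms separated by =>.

A => mAm => mwAwm => mwwAwwm => mwwmAmwwm => mwwmmAmmwwm => mwwmmiAimmwwm => mwwmmiwAwimmwwm => mwwmmiwmAmwimmwwm => mwwmmiwmiAimwimmwwm => mwwmmiwmiimwimmwwm

A => mAm   [A -> m A m]
mAm => mwAwm   [A -> w A w]
mwAwm => mwwAwwm   [A -> w A w]
mwwAwwm => mwwmAmwwm   [A -> m A m]
mwwmAmwwm => mwwmmAmmwwm   [A -> m A m]
mwwmmAmmwwm => mwwmmiAimmwwm   [A -> i A i]
mwwmmiAimmwwm => mwwmmiwAwimmwwm   [A -> w A w]
mwwmmiwAwimmwwm => mwwmmiwmAmwimmwwm   [A -> m A m]
mwwmmiwmAmwimmwwm => mwwmmiwmiAimwimmwwm   [A -> i A i]
mwwmmiwmiAimwimmwwm => mwwmmiwmiimwimmwwm   [A -> epsilon]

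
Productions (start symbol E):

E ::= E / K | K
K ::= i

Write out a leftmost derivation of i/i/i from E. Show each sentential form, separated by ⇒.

E⇒E/K⇒E/K/K⇒K/K/K⇒i/K/K⇒i/i/K⇒i/i/i

E ⇒ E/K   [E ::= E / K]
E/K ⇒ E/K/K   [E ::= E / K]
E/K/K ⇒ K/K/K   [E ::= K]
K/K/K ⇒ i/K/K   [K ::= i]
i/K/K ⇒ i/i/K   [K ::= i]
i/i/K ⇒ i/i/i   [K ::= i]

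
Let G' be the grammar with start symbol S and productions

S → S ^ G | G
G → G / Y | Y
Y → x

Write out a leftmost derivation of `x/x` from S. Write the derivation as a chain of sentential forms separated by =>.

S => G => G/Y => Y/Y => x/Y => x/x

S => G   [S → G]
G => G/Y   [G → G / Y]
G/Y => Y/Y   [G → Y]
Y/Y => x/Y   [Y → x]
x/Y => x/x   [Y → x]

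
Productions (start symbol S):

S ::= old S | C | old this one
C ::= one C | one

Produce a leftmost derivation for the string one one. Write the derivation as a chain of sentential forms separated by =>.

S => C   [S ::= C]
C => one C   [C ::= one C]
one C => one one   [C ::= one]

S => C => one C => one one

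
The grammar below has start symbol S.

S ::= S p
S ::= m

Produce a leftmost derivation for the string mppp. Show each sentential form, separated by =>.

S => Sp   [S ::= S p]
Sp => Spp   [S ::= S p]
Spp => Sppp   [S ::= S p]
Sppp => mppp   [S ::= m]

S => Sp => Spp => Sppp => mppp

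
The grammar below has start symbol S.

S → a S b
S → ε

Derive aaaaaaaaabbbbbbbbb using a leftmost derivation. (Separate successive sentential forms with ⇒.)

S ⇒ aSb ⇒ aaSbb ⇒ aaaSbbb ⇒ aaaaSbbbb ⇒ aaaaaSbbbbb ⇒ aaaaaaSbbbbbb ⇒ aaaaaaaSbbbbbbb ⇒ aaaaaaaaSbbbbbbbb ⇒ aaaaaaaaaSbbbbbbbbb ⇒ aaaaaaaaabbbbbbbbb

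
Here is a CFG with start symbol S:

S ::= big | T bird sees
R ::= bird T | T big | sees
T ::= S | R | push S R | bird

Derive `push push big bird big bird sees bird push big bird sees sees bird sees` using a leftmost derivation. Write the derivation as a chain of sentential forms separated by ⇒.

S ⇒ T bird sees ⇒ push S R bird sees ⇒ push T bird sees R bird sees ⇒ push push S R bird sees R bird sees ⇒ push push big R bird sees R bird sees ⇒ push push big bird T bird sees R bird sees ⇒ push push big bird S bird sees R bird sees ⇒ push push big bird big bird sees R bird sees ⇒ push push big bird big bird sees bird T bird sees ⇒ push push big bird big bird sees bird push S R bird sees ⇒ push push big bird big bird sees bird push T bird sees R bird sees ⇒ push push big bird big bird sees bird push S bird sees R bird sees ⇒ push push big bird big bird sees bird push big bird sees R bird sees ⇒ push push big bird big bird sees bird push big bird sees sees bird sees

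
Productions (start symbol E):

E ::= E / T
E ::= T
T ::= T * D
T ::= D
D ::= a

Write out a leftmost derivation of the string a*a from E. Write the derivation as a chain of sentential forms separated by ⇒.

E ⇒ T ⇒ T*D ⇒ D*D ⇒ a*D ⇒ a*a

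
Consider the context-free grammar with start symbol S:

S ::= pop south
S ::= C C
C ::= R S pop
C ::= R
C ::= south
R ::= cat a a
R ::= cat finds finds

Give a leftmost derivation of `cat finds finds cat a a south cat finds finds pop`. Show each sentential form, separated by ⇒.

S ⇒ C C   [S ::= C C]
C C ⇒ R C   [C ::= R]
R C ⇒ cat finds finds C   [R ::= cat finds finds]
cat finds finds C ⇒ cat finds finds R S pop   [C ::= R S pop]
cat finds finds R S pop ⇒ cat finds finds cat a a S pop   [R ::= cat a a]
cat finds finds cat a a S pop ⇒ cat finds finds cat a a C C pop   [S ::= C C]
cat finds finds cat a a C C pop ⇒ cat finds finds cat a a south C pop   [C ::= south]
cat finds finds cat a a south C pop ⇒ cat finds finds cat a a south R pop   [C ::= R]
cat finds finds cat a a south R pop ⇒ cat finds finds cat a a south cat finds finds pop   [R ::= cat finds finds]

S ⇒ C C ⇒ R C ⇒ cat finds finds C ⇒ cat finds finds R S pop ⇒ cat finds finds cat a a S pop ⇒ cat finds finds cat a a C C pop ⇒ cat finds finds cat a a south C pop ⇒ cat finds finds cat a a south R pop ⇒ cat finds finds cat a a south cat finds finds pop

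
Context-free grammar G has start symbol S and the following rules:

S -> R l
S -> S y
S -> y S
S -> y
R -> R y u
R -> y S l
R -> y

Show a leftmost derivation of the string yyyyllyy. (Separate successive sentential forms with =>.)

S => Sy => Syy => ySyy => yRlyy => yySllyy => yyySllyy => yyyyllyy

S => Sy   [S -> S y]
Sy => Syy   [S -> S y]
Syy => ySyy   [S -> y S]
ySyy => yRlyy   [S -> R l]
yRlyy => yySllyy   [R -> y S l]
yySllyy => yyySllyy   [S -> y S]
yyySllyy => yyyyllyy   [S -> y]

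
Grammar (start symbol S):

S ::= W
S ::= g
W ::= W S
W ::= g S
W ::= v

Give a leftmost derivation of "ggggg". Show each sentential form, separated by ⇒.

S ⇒ W   [S ::= W]
W ⇒ WS   [W ::= W S]
WS ⇒ WSS   [W ::= W S]
WSS ⇒ gSSS   [W ::= g S]
gSSS ⇒ ggSS   [S ::= g]
ggSS ⇒ ggWS   [S ::= W]
ggWS ⇒ gggSS   [W ::= g S]
gggSS ⇒ ggggS   [S ::= g]
ggggS ⇒ ggggg   [S ::= g]

S⇒W⇒WS⇒WSS⇒gSSS⇒ggSS⇒ggWS⇒gggSS⇒ggggS⇒ggggg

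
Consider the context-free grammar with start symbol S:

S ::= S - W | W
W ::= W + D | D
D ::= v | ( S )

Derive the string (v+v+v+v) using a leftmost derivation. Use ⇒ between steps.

S ⇒ W ⇒ D ⇒ (S) ⇒ (W) ⇒ (W+D) ⇒ (W+D+D) ⇒ (W+D+D+D) ⇒ (D+D+D+D) ⇒ (v+D+D+D) ⇒ (v+v+D+D) ⇒ (v+v+v+D) ⇒ (v+v+v+v)

S ⇒ W   [S ::= W]
W ⇒ D   [W ::= D]
D ⇒ (S)   [D ::= ( S )]
(S) ⇒ (W)   [S ::= W]
(W) ⇒ (W+D)   [W ::= W + D]
(W+D) ⇒ (W+D+D)   [W ::= W + D]
(W+D+D) ⇒ (W+D+D+D)   [W ::= W + D]
(W+D+D+D) ⇒ (D+D+D+D)   [W ::= D]
(D+D+D+D) ⇒ (v+D+D+D)   [D ::= v]
(v+D+D+D) ⇒ (v+v+D+D)   [D ::= v]
(v+v+D+D) ⇒ (v+v+v+D)   [D ::= v]
(v+v+v+D) ⇒ (v+v+v+v)   [D ::= v]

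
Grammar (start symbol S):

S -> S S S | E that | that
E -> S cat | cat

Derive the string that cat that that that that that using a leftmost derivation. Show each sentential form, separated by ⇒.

S ⇒ S S S ⇒ S S S S S ⇒ E that S S S S ⇒ S cat that S S S S ⇒ that cat that S S S S ⇒ that cat that that S S S ⇒ that cat that that that S S ⇒ that cat that that that that S ⇒ that cat that that that that that

S ⇒ S S S   [S -> S S S]
S S S ⇒ S S S S S   [S -> S S S]
S S S S S ⇒ E that S S S S   [S -> E that]
E that S S S S ⇒ S cat that S S S S   [E -> S cat]
S cat that S S S S ⇒ that cat that S S S S   [S -> that]
that cat that S S S S ⇒ that cat that that S S S   [S -> that]
that cat that that S S S ⇒ that cat that that that S S   [S -> that]
that cat that that that S S ⇒ that cat that that that that S   [S -> that]
that cat that that that that S ⇒ that cat that that that that that   [S -> that]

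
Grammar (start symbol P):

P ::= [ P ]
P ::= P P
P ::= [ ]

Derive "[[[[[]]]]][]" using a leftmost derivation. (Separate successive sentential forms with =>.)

P => PP   [P ::= P P]
PP => [P]P   [P ::= [ P ]]
[P]P => [[P]]P   [P ::= [ P ]]
[[P]]P => [[[P]]]P   [P ::= [ P ]]
[[[P]]]P => [[[[P]]]]P   [P ::= [ P ]]
[[[[P]]]]P => [[[[[]]]]]P   [P ::= [ ]]
[[[[[]]]]]P => [[[[[]]]]][]   [P ::= [ ]]

P=>PP=>[P]P=>[[P]]P=>[[[P]]]P=>[[[[P]]]]P=>[[[[[]]]]]P=>[[[[[]]]]][]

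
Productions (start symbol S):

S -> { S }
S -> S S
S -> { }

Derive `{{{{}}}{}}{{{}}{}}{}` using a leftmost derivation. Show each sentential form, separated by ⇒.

S ⇒ SS   [S -> S S]
SS ⇒ SSS   [S -> S S]
SSS ⇒ {S}SS   [S -> { S }]
{S}SS ⇒ {SS}SS   [S -> S S]
{SS}SS ⇒ {{S}S}SS   [S -> { S }]
{{S}S}SS ⇒ {{{S}}S}SS   [S -> { S }]
{{{S}}S}SS ⇒ {{{{}}}S}SS   [S -> { }]
{{{{}}}S}SS ⇒ {{{{}}}{}}SS   [S -> { }]
{{{{}}}{}}SS ⇒ {{{{}}}{}}{S}S   [S -> { S }]
{{{{}}}{}}{S}S ⇒ {{{{}}}{}}{SS}S   [S -> S S]
{{{{}}}{}}{SS}S ⇒ {{{{}}}{}}{{S}S}S   [S -> { S }]
{{{{}}}{}}{{S}S}S ⇒ {{{{}}}{}}{{{}}S}S   [S -> { }]
{{{{}}}{}}{{{}}S}S ⇒ {{{{}}}{}}{{{}}{}}S   [S -> { }]
{{{{}}}{}}{{{}}{}}S ⇒ {{{{}}}{}}{{{}}{}}{}   [S -> { }]

S⇒SS⇒SSS⇒{S}SS⇒{SS}SS⇒{{S}S}SS⇒{{{S}}S}SS⇒{{{{}}}S}SS⇒{{{{}}}{}}SS⇒{{{{}}}{}}{S}S⇒{{{{}}}{}}{SS}S⇒{{{{}}}{}}{{S}S}S⇒{{{{}}}{}}{{{}}S}S⇒{{{{}}}{}}{{{}}{}}S⇒{{{{}}}{}}{{{}}{}}{}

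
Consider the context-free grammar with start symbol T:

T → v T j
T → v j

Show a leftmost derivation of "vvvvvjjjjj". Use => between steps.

T=>vTj=>vvTjj=>vvvTjjj=>vvvvTjjjj=>vvvvvjjjjj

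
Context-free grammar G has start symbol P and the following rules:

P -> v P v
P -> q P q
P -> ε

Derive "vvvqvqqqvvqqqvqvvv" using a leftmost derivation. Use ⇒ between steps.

P ⇒ vPv   [P -> v P v]
vPv ⇒ vvPvv   [P -> v P v]
vvPvv ⇒ vvvPvvv   [P -> v P v]
vvvPvvv ⇒ vvvqPqvvv   [P -> q P q]
vvvqPqvvv ⇒ vvvqvPvqvvv   [P -> v P v]
vvvqvPvqvvv ⇒ vvvqvqPqvqvvv   [P -> q P q]
vvvqvqPqvqvvv ⇒ vvvqvqqPqqvqvvv   [P -> q P q]
vvvqvqqPqqvqvvv ⇒ vvvqvqqqPqqqvqvvv   [P -> q P q]
vvvqvqqqPqqqvqvvv ⇒ vvvqvqqqvPvqqqvqvvv   [P -> v P v]
vvvqvqqqvPvqqqvqvvv ⇒ vvvqvqqqvvqqqvqvvv   [P -> ε]

P⇒vPv⇒vvPvv⇒vvvPvvv⇒vvvqPqvvv⇒vvvqvPvqvvv⇒vvvqvqPqvqvvv⇒vvvqvqqPqqvqvvv⇒vvvqvqqqPqqqvqvvv⇒vvvqvqqqvPvqqqvqvvv⇒vvvqvqqqvvqqqvqvvv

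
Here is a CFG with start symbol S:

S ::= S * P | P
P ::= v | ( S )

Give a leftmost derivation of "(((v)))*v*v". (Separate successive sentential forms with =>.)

S => S*P => S*P*P => P*P*P => (S)*P*P => (P)*P*P => ((S))*P*P => ((P))*P*P => (((S)))*P*P => (((P)))*P*P => (((v)))*P*P => (((v)))*v*P => (((v)))*v*v

S => S*P   [S ::= S * P]
S*P => S*P*P   [S ::= S * P]
S*P*P => P*P*P   [S ::= P]
P*P*P => (S)*P*P   [P ::= ( S )]
(S)*P*P => (P)*P*P   [S ::= P]
(P)*P*P => ((S))*P*P   [P ::= ( S )]
((S))*P*P => ((P))*P*P   [S ::= P]
((P))*P*P => (((S)))*P*P   [P ::= ( S )]
(((S)))*P*P => (((P)))*P*P   [S ::= P]
(((P)))*P*P => (((v)))*P*P   [P ::= v]
(((v)))*P*P => (((v)))*v*P   [P ::= v]
(((v)))*v*P => (((v)))*v*v   [P ::= v]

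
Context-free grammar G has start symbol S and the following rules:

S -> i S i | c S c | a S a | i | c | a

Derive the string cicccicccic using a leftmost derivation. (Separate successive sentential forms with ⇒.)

S ⇒ cSc ⇒ ciSic ⇒ cicScic ⇒ ciccSccic ⇒ cicccScccic ⇒ cicccicccic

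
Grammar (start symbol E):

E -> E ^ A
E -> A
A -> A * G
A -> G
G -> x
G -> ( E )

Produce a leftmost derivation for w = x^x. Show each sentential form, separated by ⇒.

E ⇒ E^A   [E -> E ^ A]
E^A ⇒ A^A   [E -> A]
A^A ⇒ G^A   [A -> G]
G^A ⇒ x^A   [G -> x]
x^A ⇒ x^G   [A -> G]
x^G ⇒ x^x   [G -> x]

E⇒E^A⇒A^A⇒G^A⇒x^A⇒x^G⇒x^x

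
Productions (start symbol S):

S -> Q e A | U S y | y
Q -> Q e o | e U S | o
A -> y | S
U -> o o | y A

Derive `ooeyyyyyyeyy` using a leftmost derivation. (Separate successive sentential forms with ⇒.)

S ⇒ USy   [S -> U S y]
USy ⇒ ooSy   [U -> o o]
ooSy ⇒ ooQeAy   [S -> Q e A]
ooQeAy ⇒ ooeUSeAy   [Q -> e U S]
ooeUSeAy ⇒ ooeyASeAy   [U -> y A]
ooeyASeAy ⇒ ooeyySeAy   [A -> y]
ooeyySeAy ⇒ ooeyyUSyeAy   [S -> U S y]
ooeyyUSyeAy ⇒ ooeyyyASyeAy   [U -> y A]
ooeyyyASyeAy ⇒ ooeyyySSyeAy   [A -> S]
ooeyyySSyeAy ⇒ ooeyyyySyeAy   [S -> y]
ooeyyyySyeAy ⇒ ooeyyyyyyeAy   [S -> y]
ooeyyyyyyeAy ⇒ ooeyyyyyyeyy   [A -> y]

S ⇒ USy ⇒ ooSy ⇒ ooQeAy ⇒ ooeUSeAy ⇒ ooeyASeAy ⇒ ooeyySeAy ⇒ ooeyyUSyeAy ⇒ ooeyyyASyeAy ⇒ ooeyyySSyeAy ⇒ ooeyyyySyeAy ⇒ ooeyyyyyyeAy ⇒ ooeyyyyyyeyy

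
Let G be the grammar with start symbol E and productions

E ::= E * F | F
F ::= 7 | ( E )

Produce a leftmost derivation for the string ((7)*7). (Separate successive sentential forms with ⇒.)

E⇒F⇒(E)⇒(E*F)⇒(F*F)⇒((E)*F)⇒((F)*F)⇒((7)*F)⇒((7)*7)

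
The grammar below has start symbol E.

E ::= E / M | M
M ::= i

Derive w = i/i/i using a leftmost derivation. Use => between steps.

E => E/M   [E ::= E / M]
E/M => E/M/M   [E ::= E / M]
E/M/M => M/M/M   [E ::= M]
M/M/M => i/M/M   [M ::= i]
i/M/M => i/i/M   [M ::= i]
i/i/M => i/i/i   [M ::= i]

E => E/M => E/M/M => M/M/M => i/M/M => i/i/M => i/i/i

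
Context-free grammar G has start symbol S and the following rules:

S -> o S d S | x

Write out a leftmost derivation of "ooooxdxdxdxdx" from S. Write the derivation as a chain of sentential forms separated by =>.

S => oSdS   [S -> o S d S]
oSdS => ooSdSdS   [S -> o S d S]
ooSdSdS => oooSdSdSdS   [S -> o S d S]
oooSdSdSdS => ooooSdSdSdSdS   [S -> o S d S]
ooooSdSdSdSdS => ooooxdSdSdSdS   [S -> x]
ooooxdSdSdSdS => ooooxdxdSdSdS   [S -> x]
ooooxdxdSdSdS => ooooxdxdxdSdS   [S -> x]
ooooxdxdxdSdS => ooooxdxdxdxdS   [S -> x]
ooooxdxdxdxdS => ooooxdxdxdxdx   [S -> x]

S => oSdS => ooSdSdS => oooSdSdSdS => ooooSdSdSdSdS => ooooxdSdSdSdS => ooooxdxdSdSdS => ooooxdxdxdSdS => ooooxdxdxdxdS => ooooxdxdxdxdx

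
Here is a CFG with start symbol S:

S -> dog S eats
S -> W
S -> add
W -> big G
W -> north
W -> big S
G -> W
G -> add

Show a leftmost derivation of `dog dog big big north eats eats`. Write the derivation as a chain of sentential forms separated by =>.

S => dog S eats => dog dog S eats eats => dog dog W eats eats => dog dog big G eats eats => dog dog big W eats eats => dog dog big big G eats eats => dog dog big big W eats eats => dog dog big big north eats eats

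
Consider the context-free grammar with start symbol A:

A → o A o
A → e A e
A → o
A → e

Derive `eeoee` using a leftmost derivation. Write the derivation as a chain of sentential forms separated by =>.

A => eAe => eeAee => eeoee

A => eAe   [A → e A e]
eAe => eeAee   [A → e A e]
eeAee => eeoee   [A → o]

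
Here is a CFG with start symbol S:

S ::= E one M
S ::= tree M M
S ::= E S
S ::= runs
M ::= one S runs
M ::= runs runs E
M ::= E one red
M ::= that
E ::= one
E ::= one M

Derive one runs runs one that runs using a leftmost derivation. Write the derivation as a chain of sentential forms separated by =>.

S => E S => one M S => one runs runs E S => one runs runs one M S => one runs runs one that S => one runs runs one that runs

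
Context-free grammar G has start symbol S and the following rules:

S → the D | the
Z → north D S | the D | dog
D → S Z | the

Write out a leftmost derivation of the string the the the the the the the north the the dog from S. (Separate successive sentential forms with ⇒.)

S ⇒ the D ⇒ the S Z ⇒ the the D Z ⇒ the the the Z ⇒ the the the the D ⇒ the the the the S Z ⇒ the the the the the D Z ⇒ the the the the the S Z Z ⇒ the the the the the the D Z Z ⇒ the the the the the the the Z Z ⇒ the the the the the the the north D S Z ⇒ the the the the the the the north the S Z ⇒ the the the the the the the north the the Z ⇒ the the the the the the the north the the dog

S ⇒ the D   [S → the D]
the D ⇒ the S Z   [D → S Z]
the S Z ⇒ the the D Z   [S → the D]
the the D Z ⇒ the the the Z   [D → the]
the the the Z ⇒ the the the the D   [Z → the D]
the the the the D ⇒ the the the the S Z   [D → S Z]
the the the the S Z ⇒ the the the the the D Z   [S → the D]
the the the the the D Z ⇒ the the the the the S Z Z   [D → S Z]
the the the the the S Z Z ⇒ the the the the the the D Z Z   [S → the D]
the the the the the the D Z Z ⇒ the the the the the the the Z Z   [D → the]
the the the the the the the Z Z ⇒ the the the the the the the north D S Z   [Z → north D S]
the the the the the the the north D S Z ⇒ the the the the the the the north the S Z   [D → the]
the the the the the the the north the S Z ⇒ the the the the the the the north the the Z   [S → the]
the the the the the the the north the the Z ⇒ the the the the the the the north the the dog   [Z → dog]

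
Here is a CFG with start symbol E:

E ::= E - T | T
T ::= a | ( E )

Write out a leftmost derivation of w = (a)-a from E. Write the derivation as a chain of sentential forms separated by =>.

E => E-T => T-T => (E)-T => (T)-T => (a)-T => (a)-a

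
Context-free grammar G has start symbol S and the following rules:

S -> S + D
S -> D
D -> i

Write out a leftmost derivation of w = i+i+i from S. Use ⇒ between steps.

S ⇒ S+D   [S -> S + D]
S+D ⇒ S+D+D   [S -> S + D]
S+D+D ⇒ D+D+D   [S -> D]
D+D+D ⇒ i+D+D   [D -> i]
i+D+D ⇒ i+i+D   [D -> i]
i+i+D ⇒ i+i+i   [D -> i]

S ⇒ S+D ⇒ S+D+D ⇒ D+D+D ⇒ i+D+D ⇒ i+i+D ⇒ i+i+i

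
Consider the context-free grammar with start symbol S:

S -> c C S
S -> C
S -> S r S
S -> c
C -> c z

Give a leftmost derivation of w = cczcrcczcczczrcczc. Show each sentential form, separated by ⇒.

S⇒SrS⇒cCSrS⇒cczSrS⇒cczSrSrS⇒cczcrSrS⇒cczcrcCSrS⇒cczcrcczSrS⇒cczcrcczcCSrS⇒cczcrcczcczSrS⇒cczcrcczcczCrS⇒cczcrcczcczczrS⇒cczcrcczcczczrcCS⇒cczcrcczcczczrcczS⇒cczcrcczcczczrcczc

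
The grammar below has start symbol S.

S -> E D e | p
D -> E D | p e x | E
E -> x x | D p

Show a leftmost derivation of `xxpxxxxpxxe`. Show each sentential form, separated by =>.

S => EDe   [S -> E D e]
EDe => DpDe   [E -> D p]
DpDe => EDpDe   [D -> E D]
EDpDe => DpDpDe   [E -> D p]
DpDpDe => EpDpDe   [D -> E]
EpDpDe => xxpDpDe   [E -> x x]
xxpDpDe => xxpEDpDe   [D -> E D]
xxpEDpDe => xxpxxDpDe   [E -> x x]
xxpxxDpDe => xxpxxEpDe   [D -> E]
xxpxxEpDe => xxpxxxxpDe   [E -> x x]
xxpxxxxpDe => xxpxxxxpEe   [D -> E]
xxpxxxxpEe => xxpxxxxpxxe   [E -> x x]

S => EDe => DpDe => EDpDe => DpDpDe => EpDpDe => xxpDpDe => xxpEDpDe => xxpxxDpDe => xxpxxEpDe => xxpxxxxpDe => xxpxxxxpEe => xxpxxxxpxxe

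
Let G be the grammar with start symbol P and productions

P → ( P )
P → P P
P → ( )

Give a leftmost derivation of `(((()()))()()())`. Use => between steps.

P => (P)   [P → ( P )]
(P) => (PP)   [P → P P]
(PP) => (PPP)   [P → P P]
(PPP) => (PPPP)   [P → P P]
(PPPP) => ((P)PPP)   [P → ( P )]
((P)PPP) => (((P))PPP)   [P → ( P )]
(((P))PPP) => (((PP))PPP)   [P → P P]
(((PP))PPP) => (((()P))PPP)   [P → ( )]
(((()P))PPP) => (((()()))PPP)   [P → ( )]
(((()()))PPP) => (((()()))()PP)   [P → ( )]
(((()()))()PP) => (((()()))()()P)   [P → ( )]
(((()()))()()P) => (((()()))()()())   [P → ( )]

P=>(P)=>(PP)=>(PPP)=>(PPPP)=>((P)PPP)=>(((P))PPP)=>(((PP))PPP)=>(((()P))PPP)=>(((()()))PPP)=>(((()()))()PP)=>(((()()))()()P)=>(((()()))()()())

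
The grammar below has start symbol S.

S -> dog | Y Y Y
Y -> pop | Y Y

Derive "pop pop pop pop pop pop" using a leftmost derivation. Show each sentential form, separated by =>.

S => Y Y Y => Y Y Y Y => Y Y Y Y Y => Y Y Y Y Y Y => pop Y Y Y Y Y => pop pop Y Y Y Y => pop pop pop Y Y Y => pop pop pop pop Y Y => pop pop pop pop pop Y => pop pop pop pop pop pop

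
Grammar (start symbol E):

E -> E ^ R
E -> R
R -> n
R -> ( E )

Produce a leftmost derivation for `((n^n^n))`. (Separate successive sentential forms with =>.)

E=>R=>(E)=>(R)=>((E))=>((E^R))=>((E^R^R))=>((R^R^R))=>((n^R^R))=>((n^n^R))=>((n^n^n))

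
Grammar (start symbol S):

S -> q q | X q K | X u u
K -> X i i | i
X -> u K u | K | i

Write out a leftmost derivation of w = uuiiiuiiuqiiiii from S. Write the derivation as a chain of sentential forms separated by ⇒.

S ⇒ XqK ⇒ uKuqK ⇒ uXiiuqK ⇒ uuKuiiuqK ⇒ uuXiiuiiuqK ⇒ uuiiiuiiuqK ⇒ uuiiiuiiuqXii ⇒ uuiiiuiiuqKii ⇒ uuiiiuiiuqXiiii ⇒ uuiiiuiiuqiiiii

S ⇒ XqK   [S -> X q K]
XqK ⇒ uKuqK   [X -> u K u]
uKuqK ⇒ uXiiuqK   [K -> X i i]
uXiiuqK ⇒ uuKuiiuqK   [X -> u K u]
uuKuiiuqK ⇒ uuXiiuiiuqK   [K -> X i i]
uuXiiuiiuqK ⇒ uuiiiuiiuqK   [X -> i]
uuiiiuiiuqK ⇒ uuiiiuiiuqXii   [K -> X i i]
uuiiiuiiuqXii ⇒ uuiiiuiiuqKii   [X -> K]
uuiiiuiiuqKii ⇒ uuiiiuiiuqXiiii   [K -> X i i]
uuiiiuiiuqXiiii ⇒ uuiiiuiiuqiiiii   [X -> i]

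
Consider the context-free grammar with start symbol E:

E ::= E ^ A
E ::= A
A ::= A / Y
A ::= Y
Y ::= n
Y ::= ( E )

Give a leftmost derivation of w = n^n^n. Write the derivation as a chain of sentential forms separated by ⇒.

E ⇒ E^A   [E ::= E ^ A]
E^A ⇒ E^A^A   [E ::= E ^ A]
E^A^A ⇒ A^A^A   [E ::= A]
A^A^A ⇒ Y^A^A   [A ::= Y]
Y^A^A ⇒ n^A^A   [Y ::= n]
n^A^A ⇒ n^Y^A   [A ::= Y]
n^Y^A ⇒ n^n^A   [Y ::= n]
n^n^A ⇒ n^n^Y   [A ::= Y]
n^n^Y ⇒ n^n^n   [Y ::= n]

E ⇒ E^A ⇒ E^A^A ⇒ A^A^A ⇒ Y^A^A ⇒ n^A^A ⇒ n^Y^A ⇒ n^n^A ⇒ n^n^Y ⇒ n^n^n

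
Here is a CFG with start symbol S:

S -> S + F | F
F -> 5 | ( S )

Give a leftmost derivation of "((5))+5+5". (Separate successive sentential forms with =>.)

S=>S+F=>S+F+F=>F+F+F=>(S)+F+F=>(F)+F+F=>((S))+F+F=>((F))+F+F=>((5))+F+F=>((5))+5+F=>((5))+5+5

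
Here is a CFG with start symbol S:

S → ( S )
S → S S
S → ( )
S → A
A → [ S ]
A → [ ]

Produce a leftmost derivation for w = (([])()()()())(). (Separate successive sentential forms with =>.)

S => SS => (S)S => (SS)S => (SSS)S => (SSSS)S => (SSSSS)S => ((S)SSSS)S => ((A)SSSS)S => (([])SSSS)S => (([])()SSS)S => (([])()()SS)S => (([])()()()S)S => (([])()()()())S => (([])()()()())()

S => SS   [S → S S]
SS => (S)S   [S → ( S )]
(S)S => (SS)S   [S → S S]
(SS)S => (SSS)S   [S → S S]
(SSS)S => (SSSS)S   [S → S S]
(SSSS)S => (SSSSS)S   [S → S S]
(SSSSS)S => ((S)SSSS)S   [S → ( S )]
((S)SSSS)S => ((A)SSSS)S   [S → A]
((A)SSSS)S => (([])SSSS)S   [A → [ ]]
(([])SSSS)S => (([])()SSS)S   [S → ( )]
(([])()SSS)S => (([])()()SS)S   [S → ( )]
(([])()()SS)S => (([])()()()S)S   [S → ( )]
(([])()()()S)S => (([])()()()())S   [S → ( )]
(([])()()()())S => (([])()()()())()   [S → ( )]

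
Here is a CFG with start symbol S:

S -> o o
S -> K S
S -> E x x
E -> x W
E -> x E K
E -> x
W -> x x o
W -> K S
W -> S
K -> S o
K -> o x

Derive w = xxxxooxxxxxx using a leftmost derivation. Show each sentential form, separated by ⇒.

S ⇒ Exx ⇒ xWxx ⇒ xKSxx ⇒ xSoSxx ⇒ xExxoSxx ⇒ xxxxoSxx ⇒ xxxxoKSxx ⇒ xxxxooxSxx ⇒ xxxxooxExxxx ⇒ xxxxooxxxxxx

S ⇒ Exx   [S -> E x x]
Exx ⇒ xWxx   [E -> x W]
xWxx ⇒ xKSxx   [W -> K S]
xKSxx ⇒ xSoSxx   [K -> S o]
xSoSxx ⇒ xExxoSxx   [S -> E x x]
xExxoSxx ⇒ xxxxoSxx   [E -> x]
xxxxoSxx ⇒ xxxxoKSxx   [S -> K S]
xxxxoKSxx ⇒ xxxxooxSxx   [K -> o x]
xxxxooxSxx ⇒ xxxxooxExxxx   [S -> E x x]
xxxxooxExxxx ⇒ xxxxooxxxxxx   [E -> x]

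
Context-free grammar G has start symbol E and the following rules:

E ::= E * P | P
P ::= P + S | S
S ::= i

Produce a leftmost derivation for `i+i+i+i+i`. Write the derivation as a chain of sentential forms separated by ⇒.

E ⇒ P ⇒ P+S ⇒ P+S+S ⇒ P+S+S+S ⇒ P+S+S+S+S ⇒ S+S+S+S+S ⇒ i+S+S+S+S ⇒ i+i+S+S+S ⇒ i+i+i+S+S ⇒ i+i+i+i+S ⇒ i+i+i+i+i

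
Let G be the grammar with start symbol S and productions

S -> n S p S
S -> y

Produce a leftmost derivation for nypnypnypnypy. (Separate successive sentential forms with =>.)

S => nSpS   [S -> n S p S]
nSpS => nypS   [S -> y]
nypS => nypnSpS   [S -> n S p S]
nypnSpS => nypnypS   [S -> y]
nypnypS => nypnypnSpS   [S -> n S p S]
nypnypnSpS => nypnypnypS   [S -> y]
nypnypnypS => nypnypnypnSpS   [S -> n S p S]
nypnypnypnSpS => nypnypnypnypS   [S -> y]
nypnypnypnypS => nypnypnypnypy   [S -> y]

S => nSpS => nypS => nypnSpS => nypnypS => nypnypnSpS => nypnypnypS => nypnypnypnSpS => nypnypnypnypS => nypnypnypnypy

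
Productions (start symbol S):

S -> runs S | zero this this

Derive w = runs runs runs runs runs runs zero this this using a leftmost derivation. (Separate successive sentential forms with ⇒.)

S ⇒ runs S ⇒ runs runs S ⇒ runs runs runs S ⇒ runs runs runs runs S ⇒ runs runs runs runs runs S ⇒ runs runs runs runs runs runs S ⇒ runs runs runs runs runs runs zero this this

S ⇒ runs S   [S -> runs S]
runs S ⇒ runs runs S   [S -> runs S]
runs runs S ⇒ runs runs runs S   [S -> runs S]
runs runs runs S ⇒ runs runs runs runs S   [S -> runs S]
runs runs runs runs S ⇒ runs runs runs runs runs S   [S -> runs S]
runs runs runs runs runs S ⇒ runs runs runs runs runs runs S   [S -> runs S]
runs runs runs runs runs runs S ⇒ runs runs runs runs runs runs zero this this   [S -> zero this this]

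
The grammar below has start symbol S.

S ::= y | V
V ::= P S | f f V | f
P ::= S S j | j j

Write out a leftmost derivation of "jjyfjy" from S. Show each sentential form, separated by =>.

S => V => PS => SSjS => VSjS => PSSjS => jjSSjS => jjySjS => jjyVjS => jjyfjS => jjyfjy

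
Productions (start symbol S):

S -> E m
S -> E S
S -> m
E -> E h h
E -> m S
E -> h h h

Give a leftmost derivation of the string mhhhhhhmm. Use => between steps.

S => Em   [S -> E m]
Em => mSm   [E -> m S]
mSm => mESm   [S -> E S]
mESm => mhhhSm   [E -> h h h]
mhhhSm => mhhhEmm   [S -> E m]
mhhhEmm => mhhhhhhmm   [E -> h h h]

S => Em => mSm => mESm => mhhhSm => mhhhEmm => mhhhhhhmm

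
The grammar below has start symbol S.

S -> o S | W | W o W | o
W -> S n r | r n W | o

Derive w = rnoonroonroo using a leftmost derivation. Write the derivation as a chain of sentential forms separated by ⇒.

S ⇒ WoW   [S -> W o W]
WoW ⇒ rnWoW   [W -> r n W]
rnWoW ⇒ rnSnroW   [W -> S n r]
rnSnroW ⇒ rnWoWnroW   [S -> W o W]
rnWoWnroW ⇒ rnSnroWnroW   [W -> S n r]
rnSnroWnroW ⇒ rnoSnroWnroW   [S -> o S]
rnoSnroWnroW ⇒ rnoonroWnroW   [S -> o]
rnoonroWnroW ⇒ rnoonroonroW   [W -> o]
rnoonroonroW ⇒ rnoonroonroo   [W -> o]

S ⇒ WoW ⇒ rnWoW ⇒ rnSnroW ⇒ rnWoWnroW ⇒ rnSnroWnroW ⇒ rnoSnroWnroW ⇒ rnoonroWnroW ⇒ rnoonroonroW ⇒ rnoonroonroo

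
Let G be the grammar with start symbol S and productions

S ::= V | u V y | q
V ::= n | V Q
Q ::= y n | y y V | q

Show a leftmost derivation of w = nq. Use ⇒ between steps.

S ⇒ V ⇒ VQ ⇒ nQ ⇒ nq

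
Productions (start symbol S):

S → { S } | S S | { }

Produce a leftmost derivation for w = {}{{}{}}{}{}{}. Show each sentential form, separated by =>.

S=>SS=>SSS=>SSSS=>{}SSS=>{}SSSS=>{}{S}SSS=>{}{SS}SSS=>{}{{}S}SSS=>{}{{}{}}SSS=>{}{{}{}}{}SS=>{}{{}{}}{}{}S=>{}{{}{}}{}{}{}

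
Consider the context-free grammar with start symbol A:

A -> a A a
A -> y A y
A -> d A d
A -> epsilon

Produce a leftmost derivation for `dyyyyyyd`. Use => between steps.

A => dAd => dyAyd => dyyAyyd => dyyyAyyyd => dyyyyyyd

A => dAd   [A -> d A d]
dAd => dyAyd   [A -> y A y]
dyAyd => dyyAyyd   [A -> y A y]
dyyAyyd => dyyyAyyyd   [A -> y A y]
dyyyAyyyd => dyyyyyyd   [A -> epsilon]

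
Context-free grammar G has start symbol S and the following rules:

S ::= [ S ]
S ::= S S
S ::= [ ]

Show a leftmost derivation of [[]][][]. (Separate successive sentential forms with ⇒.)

S⇒SS⇒SSS⇒[S]SS⇒[[]]SS⇒[[]][]S⇒[[]][][]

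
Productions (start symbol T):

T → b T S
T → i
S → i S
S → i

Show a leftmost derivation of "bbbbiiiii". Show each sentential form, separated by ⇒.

T ⇒ bTS ⇒ bbTSS ⇒ bbbTSSS ⇒ bbbbTSSSS ⇒ bbbbiSSSS ⇒ bbbbiiSSS ⇒ bbbbiiiSS ⇒ bbbbiiiiS ⇒ bbbbiiiii

T ⇒ bTS   [T → b T S]
bTS ⇒ bbTSS   [T → b T S]
bbTSS ⇒ bbbTSSS   [T → b T S]
bbbTSSS ⇒ bbbbTSSSS   [T → b T S]
bbbbTSSSS ⇒ bbbbiSSSS   [T → i]
bbbbiSSSS ⇒ bbbbiiSSS   [S → i]
bbbbiiSSS ⇒ bbbbiiiSS   [S → i]
bbbbiiiSS ⇒ bbbbiiiiS   [S → i]
bbbbiiiiS ⇒ bbbbiiiii   [S → i]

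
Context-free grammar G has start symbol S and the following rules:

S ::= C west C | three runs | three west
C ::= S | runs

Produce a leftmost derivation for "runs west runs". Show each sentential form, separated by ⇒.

S ⇒ C west C ⇒ runs west C ⇒ runs west runs

S ⇒ C west C   [S ::= C west C]
C west C ⇒ runs west C   [C ::= runs]
runs west C ⇒ runs west runs   [C ::= runs]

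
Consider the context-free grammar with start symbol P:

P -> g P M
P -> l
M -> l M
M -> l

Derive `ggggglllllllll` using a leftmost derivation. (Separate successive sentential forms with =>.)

P => gPM => ggPMM => gggPMMM => ggggPMMMM => gggggPMMMMM => ggggglMMMMM => gggggllMMMMM => ggggglllMMMMM => gggggllllMMMMM => ggggglllllMMMM => gggggllllllMMM => ggggglllllllMM => gggggllllllllM => ggggglllllllll

P => gPM   [P -> g P M]
gPM => ggPMM   [P -> g P M]
ggPMM => gggPMMM   [P -> g P M]
gggPMMM => ggggPMMMM   [P -> g P M]
ggggPMMMM => gggggPMMMMM   [P -> g P M]
gggggPMMMMM => ggggglMMMMM   [P -> l]
ggggglMMMMM => gggggllMMMMM   [M -> l M]
gggggllMMMMM => ggggglllMMMMM   [M -> l M]
ggggglllMMMMM => gggggllllMMMMM   [M -> l M]
gggggllllMMMMM => ggggglllllMMMM   [M -> l]
ggggglllllMMMM => gggggllllllMMM   [M -> l]
gggggllllllMMM => ggggglllllllMM   [M -> l]
ggggglllllllMM => gggggllllllllM   [M -> l]
gggggllllllllM => ggggglllllllll   [M -> l]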